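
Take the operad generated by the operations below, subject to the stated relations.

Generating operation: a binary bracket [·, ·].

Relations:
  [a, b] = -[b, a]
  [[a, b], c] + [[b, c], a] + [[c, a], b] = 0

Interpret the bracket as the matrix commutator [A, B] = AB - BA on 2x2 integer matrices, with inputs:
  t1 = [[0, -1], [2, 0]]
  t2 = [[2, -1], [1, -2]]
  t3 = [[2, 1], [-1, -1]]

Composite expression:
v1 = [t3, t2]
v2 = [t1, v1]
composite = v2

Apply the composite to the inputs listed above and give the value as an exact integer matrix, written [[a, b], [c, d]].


[t3, t2] = [[0, -7], [-7, 0]]
[t1, [t3, t2]] = [[21, 0], [0, -21]]

[[21, 0], [0, -21]]


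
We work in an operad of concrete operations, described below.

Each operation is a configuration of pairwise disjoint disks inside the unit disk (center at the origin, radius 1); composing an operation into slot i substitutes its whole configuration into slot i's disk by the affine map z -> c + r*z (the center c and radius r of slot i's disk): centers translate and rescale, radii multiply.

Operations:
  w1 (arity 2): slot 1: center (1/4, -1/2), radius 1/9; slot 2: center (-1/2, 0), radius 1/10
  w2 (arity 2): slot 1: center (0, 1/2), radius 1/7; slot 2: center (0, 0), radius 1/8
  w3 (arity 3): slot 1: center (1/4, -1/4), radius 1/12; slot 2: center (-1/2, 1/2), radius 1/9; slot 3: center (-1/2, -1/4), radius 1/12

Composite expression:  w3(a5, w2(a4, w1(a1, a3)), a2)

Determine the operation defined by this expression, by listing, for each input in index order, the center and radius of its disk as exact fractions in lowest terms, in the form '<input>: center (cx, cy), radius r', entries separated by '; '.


Follow each a-input down from w3: c' goes to c + r*c', radius to r*r'.
a5 passes through 1 substitution, ending at center (1/4, -1/4), radius 1/12
a4 passes through 2 substitutions, ending at center (-1/2, 5/9), radius 1/63
a1 passes through 3 substitutions, ending at center (-143/288, 71/144), radius 1/648
a3 passes through 3 substitutions, ending at center (-73/144, 1/2), radius 1/720
a2 passes through 1 substitution, ending at center (-1/2, -1/4), radius 1/12

a1: center (-143/288, 71/144), radius 1/648; a2: center (-1/2, -1/4), radius 1/12; a3: center (-73/144, 1/2), radius 1/720; a4: center (-1/2, 5/9), radius 1/63; a5: center (1/4, -1/4), radius 1/12


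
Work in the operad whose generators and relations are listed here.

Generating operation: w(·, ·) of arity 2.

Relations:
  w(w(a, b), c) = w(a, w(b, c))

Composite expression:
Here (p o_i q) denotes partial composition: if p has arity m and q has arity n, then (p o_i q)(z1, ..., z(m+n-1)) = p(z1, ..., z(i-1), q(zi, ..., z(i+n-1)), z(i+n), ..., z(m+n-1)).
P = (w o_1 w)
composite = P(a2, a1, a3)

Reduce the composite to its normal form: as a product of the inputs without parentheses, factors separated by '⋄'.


a2 ⋄ a1 ⋄ a3

Under associativity of w, the answer is the a's in reading order.
w(a2, a1) reduces to a2 ⋄ a1
w(w(a2, a1), a3) reduces to a2 ⋄ a1 ⋄ a3


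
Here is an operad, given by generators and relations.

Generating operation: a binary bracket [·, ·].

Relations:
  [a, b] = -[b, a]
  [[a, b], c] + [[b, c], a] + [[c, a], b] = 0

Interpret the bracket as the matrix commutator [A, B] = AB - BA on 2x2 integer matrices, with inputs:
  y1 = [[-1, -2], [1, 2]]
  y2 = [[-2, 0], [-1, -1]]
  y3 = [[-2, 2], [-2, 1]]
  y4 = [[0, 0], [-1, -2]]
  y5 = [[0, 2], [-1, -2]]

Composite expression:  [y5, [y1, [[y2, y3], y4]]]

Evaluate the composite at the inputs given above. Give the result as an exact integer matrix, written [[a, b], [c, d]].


[y2, y3] = [[2, -2], [1, -2]]
[[y2, y3], y4] = [[2, 4], [6, -2]]
[y1, [[y2, y3], y4]] = [[-16, -4], [22, 16]]
[y5, [y1, [[y2, y3], y4]]] = [[40, 56], [-12, -40]]

[[40, 56], [-12, -40]]


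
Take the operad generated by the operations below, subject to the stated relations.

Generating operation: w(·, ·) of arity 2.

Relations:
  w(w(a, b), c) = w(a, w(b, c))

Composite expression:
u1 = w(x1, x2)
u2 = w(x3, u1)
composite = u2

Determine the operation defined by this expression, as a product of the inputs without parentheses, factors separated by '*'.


x3 * x1 * x2


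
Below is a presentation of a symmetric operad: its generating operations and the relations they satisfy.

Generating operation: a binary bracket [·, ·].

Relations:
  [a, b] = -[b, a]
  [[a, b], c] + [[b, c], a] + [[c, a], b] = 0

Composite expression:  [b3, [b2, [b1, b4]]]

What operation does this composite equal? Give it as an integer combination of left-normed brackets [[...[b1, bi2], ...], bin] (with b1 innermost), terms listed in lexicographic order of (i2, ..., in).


[[[b1, b4], b2], b3]

A multilinear Lie element is pinned by b1-initial words (b1 innermost).
Composite bracket: [b3, [b2, [b1, b4]]]
The bracket unfolds into 8 signed words via [a, b] = ab - ba (2^3 = 8).
Collect the words opening with b1:
  b1b4b2b3 appears with sign +1, giving the term +[[[b1, b4], b2], b3]


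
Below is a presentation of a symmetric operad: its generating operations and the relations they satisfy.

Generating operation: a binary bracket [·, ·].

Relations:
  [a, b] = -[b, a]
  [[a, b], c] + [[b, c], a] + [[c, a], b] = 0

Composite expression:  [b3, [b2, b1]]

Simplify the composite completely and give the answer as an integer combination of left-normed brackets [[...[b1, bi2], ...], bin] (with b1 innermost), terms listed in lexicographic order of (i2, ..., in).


[[b1, b2], b3]

Expand each bracket as ab - ba; the b1-initial words give the coefficients.
Composite bracket: [b3, [b2, b1]]
The bracket unfolds into 4 signed words via [a, b] = ab - ba (2^2 = 4).
The b1-initial words carry the normal form:
  the word b1b2b3 carries sign +1 and contributes +[[b1, b2], b3]


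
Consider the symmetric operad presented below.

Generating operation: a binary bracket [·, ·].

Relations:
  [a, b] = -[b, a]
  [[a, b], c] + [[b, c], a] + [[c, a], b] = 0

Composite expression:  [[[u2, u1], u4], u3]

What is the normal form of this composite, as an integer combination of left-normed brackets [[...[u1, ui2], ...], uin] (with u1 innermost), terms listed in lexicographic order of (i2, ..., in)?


-[[[u1, u2], u4], u3]


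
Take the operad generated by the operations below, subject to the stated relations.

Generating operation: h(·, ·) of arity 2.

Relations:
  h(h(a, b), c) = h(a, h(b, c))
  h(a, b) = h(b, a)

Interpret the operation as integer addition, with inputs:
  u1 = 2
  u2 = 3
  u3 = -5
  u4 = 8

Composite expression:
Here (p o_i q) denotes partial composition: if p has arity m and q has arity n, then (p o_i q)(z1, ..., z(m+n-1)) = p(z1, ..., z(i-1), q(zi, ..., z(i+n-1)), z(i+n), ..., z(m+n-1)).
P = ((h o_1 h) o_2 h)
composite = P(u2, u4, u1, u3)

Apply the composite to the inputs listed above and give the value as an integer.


8

h(u4, u1) = 10
h(u2, h(u4, u1)) = 13
h(h(u2, h(u4, u1)), u3) = 8


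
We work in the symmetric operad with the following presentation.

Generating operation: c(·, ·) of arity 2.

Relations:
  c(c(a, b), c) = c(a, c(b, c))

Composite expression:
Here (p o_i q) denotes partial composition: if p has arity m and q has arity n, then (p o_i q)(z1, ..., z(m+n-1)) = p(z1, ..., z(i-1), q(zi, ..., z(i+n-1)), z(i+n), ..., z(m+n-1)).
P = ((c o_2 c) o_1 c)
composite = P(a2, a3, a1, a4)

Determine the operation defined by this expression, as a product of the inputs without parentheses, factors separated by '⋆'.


a2 ⋆ a3 ⋆ a1 ⋆ a4

Every regrouping of c is equal, so read the a-inputs in written order.
c(a2, a3) unparenthesizes to a2 ⋆ a3
c(a1, a4) unparenthesizes to a1 ⋆ a4
c(c(a2, a3), c(a1, a4)) unparenthesizes to a2 ⋆ a3 ⋆ a1 ⋆ a4


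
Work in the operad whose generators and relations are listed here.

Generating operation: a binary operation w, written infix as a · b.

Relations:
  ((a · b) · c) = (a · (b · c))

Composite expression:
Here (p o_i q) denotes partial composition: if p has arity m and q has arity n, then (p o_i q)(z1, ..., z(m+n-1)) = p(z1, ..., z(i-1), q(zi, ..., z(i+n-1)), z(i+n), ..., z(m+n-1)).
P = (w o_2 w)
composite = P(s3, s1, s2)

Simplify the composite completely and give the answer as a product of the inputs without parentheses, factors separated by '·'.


The w-tree's shape is irrelevant; the s-reading-order decides.
(s1 · s2) spells out as s1 · s2
(s3 · (s1 · s2)) spells out as s3 · s1 · s2

s3 · s1 · s2


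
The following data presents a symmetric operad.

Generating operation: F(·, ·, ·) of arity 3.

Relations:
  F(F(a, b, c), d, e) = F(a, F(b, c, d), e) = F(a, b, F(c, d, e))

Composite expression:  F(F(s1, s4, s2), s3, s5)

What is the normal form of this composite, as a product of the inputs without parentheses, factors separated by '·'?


s1 · s4 · s2 · s3 · s5


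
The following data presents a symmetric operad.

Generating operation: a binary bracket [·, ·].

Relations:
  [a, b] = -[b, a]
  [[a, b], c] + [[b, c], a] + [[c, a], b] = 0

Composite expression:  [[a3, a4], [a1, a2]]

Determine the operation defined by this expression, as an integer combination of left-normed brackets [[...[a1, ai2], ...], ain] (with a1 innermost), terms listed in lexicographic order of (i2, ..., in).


-[[[a1, a2], a3], a4] + [[[a1, a2], a4], a3]

Expand each bracket as ab - ba; the a1-initial words give the coefficients.
Composite bracket: [[a3, a4], [a1, a2]]
Applying ab - ba throughout gives 8 signed words (2^3 = 8).
Keep just the words that open with a1:
  from a1a2a3a4, sign -1: term -[[[a1, a2], a3], a4]
  from a1a2a4a3, sign +1: term +[[[a1, a2], a4], a3]


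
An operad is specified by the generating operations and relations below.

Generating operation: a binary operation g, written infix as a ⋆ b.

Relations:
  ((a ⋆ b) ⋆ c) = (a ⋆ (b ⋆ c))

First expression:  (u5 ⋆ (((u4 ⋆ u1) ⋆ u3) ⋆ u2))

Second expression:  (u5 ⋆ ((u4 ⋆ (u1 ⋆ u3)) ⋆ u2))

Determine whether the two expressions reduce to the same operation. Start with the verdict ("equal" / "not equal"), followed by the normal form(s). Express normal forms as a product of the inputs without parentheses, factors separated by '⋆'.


equal: each reduces to u5 ⋆ u4 ⋆ u1 ⋆ u3 ⋆ u2

The first expression, normalized: u5 ⋆ u4 ⋆ u1 ⋆ u3 ⋆ u2
The second expression, normalized: u5 ⋆ u4 ⋆ u1 ⋆ u3 ⋆ u2
One common form — equal.


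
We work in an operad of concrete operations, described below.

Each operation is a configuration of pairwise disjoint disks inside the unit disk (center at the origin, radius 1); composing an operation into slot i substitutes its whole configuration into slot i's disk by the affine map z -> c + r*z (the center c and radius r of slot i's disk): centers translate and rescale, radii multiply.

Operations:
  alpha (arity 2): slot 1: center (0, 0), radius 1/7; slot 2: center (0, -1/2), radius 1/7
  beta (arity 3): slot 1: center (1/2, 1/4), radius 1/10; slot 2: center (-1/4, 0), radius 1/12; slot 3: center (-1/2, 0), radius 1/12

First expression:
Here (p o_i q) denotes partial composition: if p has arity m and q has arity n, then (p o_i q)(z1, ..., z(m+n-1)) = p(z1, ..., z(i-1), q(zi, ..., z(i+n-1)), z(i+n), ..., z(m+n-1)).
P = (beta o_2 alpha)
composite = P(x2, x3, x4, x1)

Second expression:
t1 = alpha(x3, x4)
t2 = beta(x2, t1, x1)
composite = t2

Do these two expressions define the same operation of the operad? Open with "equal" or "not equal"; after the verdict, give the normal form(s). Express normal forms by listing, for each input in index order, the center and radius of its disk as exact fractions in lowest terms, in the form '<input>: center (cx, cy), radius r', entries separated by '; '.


equal; both compose to x1: center (-1/2, 0), radius 1/12; x2: center (1/2, 1/4), radius 1/10; x3: center (-1/4, 0), radius 1/84; x4: center (-1/4, -1/24), radius 1/84

The first composite normalizes to x1: center (-1/2, 0), radius 1/12; x2: center (1/2, 1/4), radius 1/10; x3: center (-1/4, 0), radius 1/84; x4: center (-1/4, -1/24), radius 1/84
The second composite normalizes to x1: center (-1/2, 0), radius 1/12; x2: center (1/2, 1/4), radius 1/10; x3: center (-1/4, 0), radius 1/84; x4: center (-1/4, -1/24), radius 1/84
One common form — equal.


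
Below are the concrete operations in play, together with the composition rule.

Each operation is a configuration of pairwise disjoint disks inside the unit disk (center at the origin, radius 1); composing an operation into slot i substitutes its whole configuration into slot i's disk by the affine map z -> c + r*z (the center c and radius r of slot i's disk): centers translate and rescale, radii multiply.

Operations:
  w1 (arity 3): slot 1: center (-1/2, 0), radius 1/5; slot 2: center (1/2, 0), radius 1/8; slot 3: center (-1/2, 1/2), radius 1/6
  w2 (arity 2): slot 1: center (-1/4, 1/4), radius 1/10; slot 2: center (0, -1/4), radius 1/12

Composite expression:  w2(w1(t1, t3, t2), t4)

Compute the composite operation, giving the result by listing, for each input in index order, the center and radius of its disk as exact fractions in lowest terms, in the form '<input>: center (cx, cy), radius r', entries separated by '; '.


t1: center (-3/10, 1/4), radius 1/50; t2: center (-3/10, 3/10), radius 1/60; t3: center (-1/5, 1/4), radius 1/80; t4: center (0, -1/4), radius 1/12

Nesting under w2 composes maps z -> c + r*z down each t-path.
tracing t1 down its 2-map path: center (-3/10, 1/4), radius 1/50
tracing t3 down its 2-map path: center (-1/5, 1/4), radius 1/80
tracing t2 down its 2-map path: center (-3/10, 3/10), radius 1/60
tracing t4 down its 1-map path: center (0, -1/4), radius 1/12


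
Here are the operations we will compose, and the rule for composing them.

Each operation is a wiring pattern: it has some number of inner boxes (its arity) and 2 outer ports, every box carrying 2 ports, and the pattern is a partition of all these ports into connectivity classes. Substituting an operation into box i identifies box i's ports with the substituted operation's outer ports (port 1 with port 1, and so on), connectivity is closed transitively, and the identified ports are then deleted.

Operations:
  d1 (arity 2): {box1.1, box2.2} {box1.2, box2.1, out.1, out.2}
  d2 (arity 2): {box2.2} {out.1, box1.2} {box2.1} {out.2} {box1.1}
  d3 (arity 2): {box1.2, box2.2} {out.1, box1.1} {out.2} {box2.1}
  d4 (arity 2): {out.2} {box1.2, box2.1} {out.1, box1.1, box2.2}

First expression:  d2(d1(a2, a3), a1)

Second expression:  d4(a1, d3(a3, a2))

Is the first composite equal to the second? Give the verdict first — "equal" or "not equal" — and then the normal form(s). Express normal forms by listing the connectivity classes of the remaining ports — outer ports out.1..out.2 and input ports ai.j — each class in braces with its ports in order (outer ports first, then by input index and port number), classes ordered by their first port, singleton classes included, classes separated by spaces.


The first expression reduces to {out.1, a2.2, a3.1} {out.2} {a1.1} {a1.2} {a2.1, a3.2}
The second expression reduces to {out.1, a1.1} {out.2} {a1.2, a3.1} {a2.1} {a2.2, a3.2}
Different reductions; not equal.

not equal; the first gives {out.1, a2.2, a3.1} {out.2} {a1.1} {a1.2} {a2.1, a3.2} and the second {out.1, a1.1} {out.2} {a1.2, a3.1} {a2.1} {a2.2, a3.2}


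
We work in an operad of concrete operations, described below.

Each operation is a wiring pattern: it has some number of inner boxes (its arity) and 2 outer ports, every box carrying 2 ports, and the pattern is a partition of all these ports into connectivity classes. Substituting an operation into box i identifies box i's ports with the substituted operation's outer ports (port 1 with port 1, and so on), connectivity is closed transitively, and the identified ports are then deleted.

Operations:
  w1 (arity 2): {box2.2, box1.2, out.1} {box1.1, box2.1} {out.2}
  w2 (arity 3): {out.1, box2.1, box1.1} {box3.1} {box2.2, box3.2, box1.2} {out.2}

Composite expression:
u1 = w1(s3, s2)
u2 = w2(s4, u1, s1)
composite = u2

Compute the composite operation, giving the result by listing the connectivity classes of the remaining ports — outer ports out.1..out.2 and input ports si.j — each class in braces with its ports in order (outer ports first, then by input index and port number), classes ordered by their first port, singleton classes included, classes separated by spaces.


{out.1, s2.2, s3.2, s4.1} {out.2} {s1.1} {s1.2, s4.2} {s2.1, s3.1}


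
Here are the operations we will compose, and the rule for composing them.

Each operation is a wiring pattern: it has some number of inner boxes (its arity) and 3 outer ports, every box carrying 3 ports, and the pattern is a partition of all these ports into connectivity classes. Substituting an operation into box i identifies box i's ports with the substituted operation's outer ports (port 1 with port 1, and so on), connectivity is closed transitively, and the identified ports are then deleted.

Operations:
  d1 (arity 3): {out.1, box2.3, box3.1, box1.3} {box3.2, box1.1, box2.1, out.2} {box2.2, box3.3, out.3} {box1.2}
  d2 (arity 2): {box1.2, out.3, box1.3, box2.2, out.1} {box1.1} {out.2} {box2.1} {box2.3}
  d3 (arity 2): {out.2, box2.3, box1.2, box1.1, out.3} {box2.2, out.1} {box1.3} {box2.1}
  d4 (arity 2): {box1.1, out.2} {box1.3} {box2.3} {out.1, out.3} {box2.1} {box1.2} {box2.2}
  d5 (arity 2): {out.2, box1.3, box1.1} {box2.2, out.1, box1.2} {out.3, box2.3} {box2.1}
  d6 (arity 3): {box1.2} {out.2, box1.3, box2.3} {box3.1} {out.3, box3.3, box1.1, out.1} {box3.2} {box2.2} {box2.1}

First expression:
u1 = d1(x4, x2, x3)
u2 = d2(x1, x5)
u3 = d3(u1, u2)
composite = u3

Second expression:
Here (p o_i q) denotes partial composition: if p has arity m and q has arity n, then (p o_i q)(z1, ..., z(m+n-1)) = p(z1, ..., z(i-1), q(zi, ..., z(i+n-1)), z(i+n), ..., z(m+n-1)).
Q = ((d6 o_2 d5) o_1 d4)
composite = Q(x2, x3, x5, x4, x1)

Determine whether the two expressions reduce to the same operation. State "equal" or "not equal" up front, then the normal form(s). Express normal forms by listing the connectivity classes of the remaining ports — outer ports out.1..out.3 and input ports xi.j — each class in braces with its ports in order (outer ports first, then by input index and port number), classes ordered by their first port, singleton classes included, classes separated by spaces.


not equal: they reduce to {out.1} {out.2, out.3, x1.2, x1.3, x2.1, x2.3, x3.1, x3.2, x4.1, x4.3, x5.2} {x1.1} {x2.2, x3.3} {x4.2} {x5.1} {x5.3} and {out.1, out.2, out.3, x1.3, x4.3} {x1.1} {x1.2} {x2.1} {x2.2} {x2.3} {x3.1} {x3.2} {x3.3} {x4.1} {x4.2, x5.2} {x5.1, x5.3}

The first expression, normalized: {out.1} {out.2, out.3, x1.2, x1.3, x2.1, x2.3, x3.1, x3.2, x4.1, x4.3, x5.2} {x1.1} {x2.2, x3.3} {x4.2} {x5.1} {x5.3}
The second expression, normalized: {out.1, out.2, out.3, x1.3, x4.3} {x1.1} {x1.2} {x2.1} {x2.2} {x2.3} {x3.1} {x3.2} {x3.3} {x4.1} {x4.2, x5.2} {x5.1, x5.3}
No match — not equal.


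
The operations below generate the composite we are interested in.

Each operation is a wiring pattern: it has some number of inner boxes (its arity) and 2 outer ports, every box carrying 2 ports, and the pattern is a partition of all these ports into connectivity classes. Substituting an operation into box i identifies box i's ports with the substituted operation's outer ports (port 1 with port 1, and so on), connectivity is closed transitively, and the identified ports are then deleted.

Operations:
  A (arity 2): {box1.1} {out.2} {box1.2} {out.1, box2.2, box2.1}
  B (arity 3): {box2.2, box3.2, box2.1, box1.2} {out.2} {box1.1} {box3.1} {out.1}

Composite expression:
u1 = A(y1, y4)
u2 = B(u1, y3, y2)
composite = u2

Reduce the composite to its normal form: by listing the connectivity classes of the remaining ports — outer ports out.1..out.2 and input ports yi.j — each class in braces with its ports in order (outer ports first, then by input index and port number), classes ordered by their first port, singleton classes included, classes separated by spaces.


{out.1} {out.2} {y1.1} {y1.2} {y2.1} {y2.2, y3.1, y3.2} {y4.1, y4.2}


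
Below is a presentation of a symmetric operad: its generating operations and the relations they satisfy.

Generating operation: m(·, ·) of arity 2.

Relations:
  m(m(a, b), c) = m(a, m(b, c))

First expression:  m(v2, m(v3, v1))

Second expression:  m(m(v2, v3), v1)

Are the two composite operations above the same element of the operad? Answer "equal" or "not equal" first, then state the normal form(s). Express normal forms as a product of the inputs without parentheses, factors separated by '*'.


equal: each reduces to v2 * v3 * v1

The first expression, normalized: v2 * v3 * v1
The second expression, normalized: v2 * v3 * v1
Same normal form: equal.


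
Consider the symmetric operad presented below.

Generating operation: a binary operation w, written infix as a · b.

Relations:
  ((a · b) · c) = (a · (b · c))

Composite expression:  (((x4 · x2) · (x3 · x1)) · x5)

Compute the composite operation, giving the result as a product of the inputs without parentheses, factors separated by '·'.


x4 · x2 · x3 · x1 · x5

The w-tree's shape is irrelevant; the x-reading-order decides.
(x4 · x2) flattens to x4 · x2
(x3 · x1) flattens to x3 · x1
((x4 · x2) · (x3 · x1)) flattens to x4 · x2 · x3 · x1
(((x4 · x2) · (x3 · x1)) · x5) flattens to x4 · x2 · x3 · x1 · x5


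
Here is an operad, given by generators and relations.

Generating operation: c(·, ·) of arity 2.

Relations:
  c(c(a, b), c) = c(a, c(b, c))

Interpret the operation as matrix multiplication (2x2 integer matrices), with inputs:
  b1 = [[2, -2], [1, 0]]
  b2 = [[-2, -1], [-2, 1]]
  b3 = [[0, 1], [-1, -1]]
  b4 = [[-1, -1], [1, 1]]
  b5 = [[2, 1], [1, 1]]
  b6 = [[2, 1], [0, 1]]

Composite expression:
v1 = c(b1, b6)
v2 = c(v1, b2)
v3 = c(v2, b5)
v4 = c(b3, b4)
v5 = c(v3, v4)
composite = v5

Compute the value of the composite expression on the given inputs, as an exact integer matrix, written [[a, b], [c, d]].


[[-20, -20], [-13, -13]]

c(b1, b6) = [[4, 0], [2, 1]]
c(c(b1, b6), b2) = [[-8, -4], [-6, -1]]
c(c(c(b1, b6), b2), b5) = [[-20, -12], [-13, -7]]
c(b3, b4) = [[1, 1], [0, 0]]
c(c(c(c(b1, b6), b2), b5), c(b3, b4)) = [[-20, -20], [-13, -13]]


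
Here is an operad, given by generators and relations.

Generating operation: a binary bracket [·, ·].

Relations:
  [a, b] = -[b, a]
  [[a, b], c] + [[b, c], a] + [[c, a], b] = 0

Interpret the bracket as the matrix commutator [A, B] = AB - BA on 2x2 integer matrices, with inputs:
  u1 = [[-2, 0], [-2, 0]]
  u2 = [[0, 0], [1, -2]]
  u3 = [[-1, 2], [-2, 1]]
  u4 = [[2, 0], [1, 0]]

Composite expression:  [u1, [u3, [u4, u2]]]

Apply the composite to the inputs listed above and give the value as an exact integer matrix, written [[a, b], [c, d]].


[[0, 0], [0, 0]]

[u4, u2] = [[0, 0], [0, 0]]
[u3, [u4, u2]] = [[0, 0], [0, 0]]
[u1, [u3, [u4, u2]]] = [[0, 0], [0, 0]]


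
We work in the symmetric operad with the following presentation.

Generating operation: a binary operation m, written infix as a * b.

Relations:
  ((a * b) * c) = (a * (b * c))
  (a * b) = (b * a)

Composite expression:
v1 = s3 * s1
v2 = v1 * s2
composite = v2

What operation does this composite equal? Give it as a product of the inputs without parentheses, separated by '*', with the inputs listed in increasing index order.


s1 * s2 * s3

Shape and order are irrelevant to m; the s-input set decides.
(s3 * s1) flattens to s3 * s1
((s3 * s1) * s2) flattens to s3 * s1 * s2
putting the inputs in ascending order: s1 * s2 * s3


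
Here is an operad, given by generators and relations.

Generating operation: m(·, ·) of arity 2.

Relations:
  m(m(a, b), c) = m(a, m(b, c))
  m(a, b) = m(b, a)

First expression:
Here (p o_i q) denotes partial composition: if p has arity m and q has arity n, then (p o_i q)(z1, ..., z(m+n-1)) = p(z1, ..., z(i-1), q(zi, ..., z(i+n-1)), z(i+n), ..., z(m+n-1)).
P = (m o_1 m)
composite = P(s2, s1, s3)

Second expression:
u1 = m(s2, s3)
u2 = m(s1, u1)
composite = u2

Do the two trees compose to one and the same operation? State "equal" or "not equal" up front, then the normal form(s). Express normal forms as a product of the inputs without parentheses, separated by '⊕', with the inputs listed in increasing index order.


equal; both compose to s1 ⊕ s2 ⊕ s3

Normal form of the first expression: s1 ⊕ s2 ⊕ s3
Normal form of the second expression: s1 ⊕ s2 ⊕ s3
Both agree, so they are equal.


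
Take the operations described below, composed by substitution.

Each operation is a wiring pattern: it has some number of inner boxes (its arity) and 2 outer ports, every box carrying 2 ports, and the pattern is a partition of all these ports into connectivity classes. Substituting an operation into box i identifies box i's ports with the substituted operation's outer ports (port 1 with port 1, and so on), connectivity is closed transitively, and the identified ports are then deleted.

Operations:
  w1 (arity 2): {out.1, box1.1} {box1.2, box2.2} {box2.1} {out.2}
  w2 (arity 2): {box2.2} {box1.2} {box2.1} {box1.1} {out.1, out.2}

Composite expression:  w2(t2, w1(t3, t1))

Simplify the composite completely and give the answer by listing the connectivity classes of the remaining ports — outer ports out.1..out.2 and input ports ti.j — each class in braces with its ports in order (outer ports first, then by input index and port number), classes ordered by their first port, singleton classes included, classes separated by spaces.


{out.1, out.2} {t1.1} {t1.2, t3.2} {t2.1} {t2.2} {t3.1}

Treat the ports identified at w2 as solder joints: merge, then drop.
through w1, on inputs (t3, t1): {out.1, t3.1} {out.2} {t1.1} {t1.2, t3.2} (out.j = stage outer ports)
through w2, on inputs (t2, t3, t1): {out.1, out.2} {t1.1} {t1.2, t3.2} {t2.1} {t2.2} {t3.1} (out.j = stage outer ports)


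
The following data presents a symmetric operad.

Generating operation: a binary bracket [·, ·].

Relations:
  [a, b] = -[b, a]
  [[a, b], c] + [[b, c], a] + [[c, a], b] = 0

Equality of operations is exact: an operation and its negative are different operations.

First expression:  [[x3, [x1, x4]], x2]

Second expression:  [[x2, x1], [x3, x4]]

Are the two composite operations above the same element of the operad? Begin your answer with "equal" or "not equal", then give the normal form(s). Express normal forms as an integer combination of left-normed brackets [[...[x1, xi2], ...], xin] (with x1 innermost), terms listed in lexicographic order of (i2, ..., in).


not equal — first -[[[x1, x4], x3], x2], second -[[[x1, x2], x3], x4] + [[[x1, x2], x4], x3]


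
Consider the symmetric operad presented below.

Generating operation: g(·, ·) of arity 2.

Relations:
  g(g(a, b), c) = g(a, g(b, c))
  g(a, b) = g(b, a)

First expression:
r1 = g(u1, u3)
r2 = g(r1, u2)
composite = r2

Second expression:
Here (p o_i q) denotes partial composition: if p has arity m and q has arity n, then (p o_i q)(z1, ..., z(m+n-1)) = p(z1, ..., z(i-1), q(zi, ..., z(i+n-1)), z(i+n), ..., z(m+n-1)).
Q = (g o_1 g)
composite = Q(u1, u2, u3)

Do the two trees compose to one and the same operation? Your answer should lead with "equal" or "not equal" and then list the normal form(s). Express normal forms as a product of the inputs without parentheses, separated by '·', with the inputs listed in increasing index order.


equal — both sides give u1 · u2 · u3

Reducing the first expression gives u1 · u2 · u3
Reducing the second expression gives u1 · u2 · u3
The normal forms match — equal.


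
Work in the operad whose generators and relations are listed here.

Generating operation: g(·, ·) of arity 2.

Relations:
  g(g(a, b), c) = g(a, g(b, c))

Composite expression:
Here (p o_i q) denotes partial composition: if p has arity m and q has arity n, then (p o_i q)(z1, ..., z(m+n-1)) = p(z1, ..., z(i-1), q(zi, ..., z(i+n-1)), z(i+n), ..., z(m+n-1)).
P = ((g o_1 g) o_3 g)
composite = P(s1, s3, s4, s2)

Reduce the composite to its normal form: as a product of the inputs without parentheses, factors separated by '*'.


s1 * s3 * s4 * s2

Every regrouping of g is equal, so read the s-inputs in written order.
g(s1, s3) spells out as s1 * s3
g(s4, s2) spells out as s4 * s2
g(g(s1, s3), g(s4, s2)) spells out as s1 * s3 * s4 * s2


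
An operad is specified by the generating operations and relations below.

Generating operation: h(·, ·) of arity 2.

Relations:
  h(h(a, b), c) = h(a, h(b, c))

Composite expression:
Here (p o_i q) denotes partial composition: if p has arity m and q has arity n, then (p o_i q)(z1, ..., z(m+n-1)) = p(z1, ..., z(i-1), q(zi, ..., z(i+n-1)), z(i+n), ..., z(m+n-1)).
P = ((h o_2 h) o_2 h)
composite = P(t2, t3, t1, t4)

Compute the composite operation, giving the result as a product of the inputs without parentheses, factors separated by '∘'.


t2 ∘ t3 ∘ t1 ∘ t4

The h-tree's shape is irrelevant; the t-reading-order decides.
h(t3, t1) reduces to t3 ∘ t1
h(h(t3, t1), t4) reduces to t3 ∘ t1 ∘ t4
h(t2, h(h(t3, t1), t4)) reduces to t2 ∘ t3 ∘ t1 ∘ t4


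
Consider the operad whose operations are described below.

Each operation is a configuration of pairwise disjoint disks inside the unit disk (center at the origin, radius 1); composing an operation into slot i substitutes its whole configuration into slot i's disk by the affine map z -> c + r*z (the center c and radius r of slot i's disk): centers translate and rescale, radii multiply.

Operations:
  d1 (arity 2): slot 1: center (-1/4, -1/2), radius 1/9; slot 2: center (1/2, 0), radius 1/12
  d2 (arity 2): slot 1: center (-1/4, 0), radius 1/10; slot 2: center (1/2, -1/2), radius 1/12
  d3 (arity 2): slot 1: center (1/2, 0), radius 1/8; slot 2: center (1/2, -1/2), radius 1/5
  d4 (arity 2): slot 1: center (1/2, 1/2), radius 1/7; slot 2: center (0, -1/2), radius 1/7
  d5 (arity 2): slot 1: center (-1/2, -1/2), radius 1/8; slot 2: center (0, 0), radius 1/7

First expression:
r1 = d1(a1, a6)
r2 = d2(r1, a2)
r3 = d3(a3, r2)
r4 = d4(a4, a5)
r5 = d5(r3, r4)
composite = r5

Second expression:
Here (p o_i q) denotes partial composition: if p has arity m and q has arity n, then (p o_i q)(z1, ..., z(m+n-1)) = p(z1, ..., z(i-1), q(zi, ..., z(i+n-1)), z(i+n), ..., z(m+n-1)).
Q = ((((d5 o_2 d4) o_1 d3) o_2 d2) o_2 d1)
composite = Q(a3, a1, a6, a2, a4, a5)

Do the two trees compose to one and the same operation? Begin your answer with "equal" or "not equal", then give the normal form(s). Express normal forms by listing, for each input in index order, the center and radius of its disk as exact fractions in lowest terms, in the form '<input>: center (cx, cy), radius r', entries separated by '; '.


equal; the common form is a1: center (-711/1600, -451/800), radius 1/3600; a2: center (-17/40, -23/40), radius 1/480; a3: center (-7/16, -1/2), radius 1/64; a4: center (1/14, 1/14), radius 1/49; a5: center (0, -1/14), radius 1/49; a6: center (-177/400, -9/16), radius 1/4800

The first expression, normalized: a1: center (-711/1600, -451/800), radius 1/3600; a2: center (-17/40, -23/40), radius 1/480; a3: center (-7/16, -1/2), radius 1/64; a4: center (1/14, 1/14), radius 1/49; a5: center (0, -1/14), radius 1/49; a6: center (-177/400, -9/16), radius 1/4800
The second expression, normalized: a1: center (-711/1600, -451/800), radius 1/3600; a2: center (-17/40, -23/40), radius 1/480; a3: center (-7/16, -1/2), radius 1/64; a4: center (1/14, 1/14), radius 1/49; a5: center (0, -1/14), radius 1/49; a6: center (-177/400, -9/16), radius 1/4800
Both agree, so they are equal.


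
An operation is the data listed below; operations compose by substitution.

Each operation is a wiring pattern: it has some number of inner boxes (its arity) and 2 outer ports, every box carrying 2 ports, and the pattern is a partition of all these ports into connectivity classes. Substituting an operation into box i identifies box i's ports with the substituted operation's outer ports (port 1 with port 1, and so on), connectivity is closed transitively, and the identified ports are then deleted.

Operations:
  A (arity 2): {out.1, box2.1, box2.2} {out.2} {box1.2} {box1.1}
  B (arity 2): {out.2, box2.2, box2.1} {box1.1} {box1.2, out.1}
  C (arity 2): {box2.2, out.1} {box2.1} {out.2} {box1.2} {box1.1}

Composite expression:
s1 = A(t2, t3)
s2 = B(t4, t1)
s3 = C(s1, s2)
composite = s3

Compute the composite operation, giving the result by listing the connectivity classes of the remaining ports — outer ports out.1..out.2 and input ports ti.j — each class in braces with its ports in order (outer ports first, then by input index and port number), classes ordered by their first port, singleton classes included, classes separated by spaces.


{out.1, t1.1, t1.2} {out.2} {t2.1} {t2.2} {t3.1, t3.2} {t4.1} {t4.2}

Connectivity passes through glued C-boundaries; trace each wire chain.
through A, on inputs (t2, t3): {out.1, t3.1, t3.2} {out.2} {t2.1} {t2.2} (out.j = stage outer ports)
through B, on inputs (t4, t1): {out.1, t4.2} {out.2, t1.1, t1.2} {t4.1} (out.j = stage outer ports)
through C, on inputs (t2, t3, t4, t1): {out.1, t1.1, t1.2} {out.2} {t2.1} {t2.2} {t3.1, t3.2} {t4.1} {t4.2} (out.j = stage outer ports)


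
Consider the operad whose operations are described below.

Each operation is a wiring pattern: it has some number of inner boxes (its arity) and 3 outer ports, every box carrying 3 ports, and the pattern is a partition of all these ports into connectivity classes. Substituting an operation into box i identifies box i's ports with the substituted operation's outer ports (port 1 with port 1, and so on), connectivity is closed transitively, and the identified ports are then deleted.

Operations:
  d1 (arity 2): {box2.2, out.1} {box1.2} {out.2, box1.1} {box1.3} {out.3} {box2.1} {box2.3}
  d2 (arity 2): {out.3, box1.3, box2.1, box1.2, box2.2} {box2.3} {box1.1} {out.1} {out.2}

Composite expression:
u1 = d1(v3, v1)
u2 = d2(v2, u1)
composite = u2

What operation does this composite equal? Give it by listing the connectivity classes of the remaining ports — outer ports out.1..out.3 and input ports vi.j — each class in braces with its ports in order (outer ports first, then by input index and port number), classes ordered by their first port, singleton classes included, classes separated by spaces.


{out.1} {out.2} {out.3, v1.2, v2.2, v2.3, v3.1} {v1.1} {v1.3} {v2.1} {v3.2} {v3.3}

Substituting into d2 glues patterns; closure does the rest.
through d1, on inputs (v3, v1): {out.1, v1.2} {out.2, v3.1} {out.3} {v1.1} {v1.3} {v3.2} {v3.3} (out.j = stage outer ports)
through d2, on inputs (v2, v3, v1): {out.1} {out.2} {out.3, v1.2, v2.2, v2.3, v3.1} {v1.1} {v1.3} {v2.1} {v3.2} {v3.3} (out.j = stage outer ports)


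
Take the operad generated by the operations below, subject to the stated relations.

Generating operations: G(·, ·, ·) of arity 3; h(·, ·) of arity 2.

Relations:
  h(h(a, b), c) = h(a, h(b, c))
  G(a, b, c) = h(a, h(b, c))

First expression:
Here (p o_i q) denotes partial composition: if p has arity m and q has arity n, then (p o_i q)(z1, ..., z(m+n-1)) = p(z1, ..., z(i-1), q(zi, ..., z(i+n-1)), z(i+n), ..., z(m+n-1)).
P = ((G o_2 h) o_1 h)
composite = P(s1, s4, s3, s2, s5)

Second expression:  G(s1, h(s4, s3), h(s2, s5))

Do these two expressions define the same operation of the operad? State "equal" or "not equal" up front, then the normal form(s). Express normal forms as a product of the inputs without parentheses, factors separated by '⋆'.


equal — both sides give s1 ⋆ s4 ⋆ s3 ⋆ s2 ⋆ s5


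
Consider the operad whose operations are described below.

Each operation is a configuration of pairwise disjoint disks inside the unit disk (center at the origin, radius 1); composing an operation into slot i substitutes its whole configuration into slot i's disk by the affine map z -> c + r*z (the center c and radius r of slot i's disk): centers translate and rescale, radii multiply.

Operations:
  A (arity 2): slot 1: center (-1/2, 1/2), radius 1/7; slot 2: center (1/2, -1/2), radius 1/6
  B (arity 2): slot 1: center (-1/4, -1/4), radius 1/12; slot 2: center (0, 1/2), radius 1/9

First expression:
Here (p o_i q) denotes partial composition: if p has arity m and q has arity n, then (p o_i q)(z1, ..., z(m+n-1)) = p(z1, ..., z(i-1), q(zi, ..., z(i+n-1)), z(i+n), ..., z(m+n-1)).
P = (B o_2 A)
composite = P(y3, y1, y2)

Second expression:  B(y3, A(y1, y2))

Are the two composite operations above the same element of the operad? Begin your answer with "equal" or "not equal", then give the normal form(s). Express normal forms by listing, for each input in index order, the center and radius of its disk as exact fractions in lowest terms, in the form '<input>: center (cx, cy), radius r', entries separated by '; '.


equal — both sides give y1: center (-1/18, 5/9), radius 1/63; y2: center (1/18, 4/9), radius 1/54; y3: center (-1/4, -1/4), radius 1/12


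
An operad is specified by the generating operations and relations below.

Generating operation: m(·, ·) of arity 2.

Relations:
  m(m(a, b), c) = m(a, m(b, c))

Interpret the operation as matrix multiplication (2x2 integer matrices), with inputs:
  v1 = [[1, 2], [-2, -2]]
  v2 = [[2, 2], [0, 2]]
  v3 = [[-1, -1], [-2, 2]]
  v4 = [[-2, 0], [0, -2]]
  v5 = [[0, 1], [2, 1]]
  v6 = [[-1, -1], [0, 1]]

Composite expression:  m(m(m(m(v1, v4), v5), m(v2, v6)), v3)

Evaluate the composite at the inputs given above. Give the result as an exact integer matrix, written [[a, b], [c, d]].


[[8, -40], [-16, 48]]

m(v1, v4) = [[-2, -4], [4, 4]]
m(m(v1, v4), v5) = [[-8, -6], [8, 8]]
m(v2, v6) = [[-2, 0], [0, 2]]
m(m(m(v1, v4), v5), m(v2, v6)) = [[16, -12], [-16, 16]]
m(m(m(m(v1, v4), v5), m(v2, v6)), v3) = [[8, -40], [-16, 48]]


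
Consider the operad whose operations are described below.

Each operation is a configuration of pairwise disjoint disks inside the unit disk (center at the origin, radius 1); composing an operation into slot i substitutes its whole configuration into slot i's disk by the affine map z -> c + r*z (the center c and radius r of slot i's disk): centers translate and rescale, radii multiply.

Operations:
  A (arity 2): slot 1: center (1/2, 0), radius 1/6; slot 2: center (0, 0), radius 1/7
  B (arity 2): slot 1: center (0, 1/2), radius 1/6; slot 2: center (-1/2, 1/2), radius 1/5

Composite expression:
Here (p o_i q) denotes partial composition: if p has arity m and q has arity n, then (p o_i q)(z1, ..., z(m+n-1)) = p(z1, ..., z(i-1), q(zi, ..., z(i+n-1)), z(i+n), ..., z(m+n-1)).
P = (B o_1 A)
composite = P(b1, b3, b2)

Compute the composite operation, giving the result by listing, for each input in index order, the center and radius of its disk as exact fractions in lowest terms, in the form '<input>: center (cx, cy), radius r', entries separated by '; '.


b1: center (1/12, 1/2), radius 1/36; b2: center (-1/2, 1/2), radius 1/5; b3: center (0, 1/2), radius 1/42

Affine substitution under B: radii multiply and b-centers shift.
b1 passes through 2 substitutions, ending at center (1/12, 1/2), radius 1/36
b3 passes through 2 substitutions, ending at center (0, 1/2), radius 1/42
b2 passes through 1 substitution, ending at center (-1/2, 1/2), radius 1/5


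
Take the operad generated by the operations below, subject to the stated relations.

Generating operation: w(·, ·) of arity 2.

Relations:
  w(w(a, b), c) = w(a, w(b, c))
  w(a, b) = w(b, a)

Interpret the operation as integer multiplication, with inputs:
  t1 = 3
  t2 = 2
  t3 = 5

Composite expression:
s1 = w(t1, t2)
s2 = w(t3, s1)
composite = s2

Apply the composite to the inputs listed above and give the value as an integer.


w(t1, t2) = 6
w(t3, w(t1, t2)) = 30

30


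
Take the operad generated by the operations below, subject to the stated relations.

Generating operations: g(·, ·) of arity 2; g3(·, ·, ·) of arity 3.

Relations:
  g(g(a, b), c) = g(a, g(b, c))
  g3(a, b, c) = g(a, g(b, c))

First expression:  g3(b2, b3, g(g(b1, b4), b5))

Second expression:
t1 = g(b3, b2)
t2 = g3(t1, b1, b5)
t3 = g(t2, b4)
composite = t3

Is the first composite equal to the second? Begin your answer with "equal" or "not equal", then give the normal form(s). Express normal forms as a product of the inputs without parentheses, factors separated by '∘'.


Reducing the first expression gives b2 ∘ b3 ∘ b1 ∘ b4 ∘ b5
Reducing the second expression gives b3 ∘ b2 ∘ b1 ∘ b5 ∘ b4
They disagree, so not equal.

not equal — first b2 ∘ b3 ∘ b1 ∘ b4 ∘ b5, second b3 ∘ b2 ∘ b1 ∘ b5 ∘ b4
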